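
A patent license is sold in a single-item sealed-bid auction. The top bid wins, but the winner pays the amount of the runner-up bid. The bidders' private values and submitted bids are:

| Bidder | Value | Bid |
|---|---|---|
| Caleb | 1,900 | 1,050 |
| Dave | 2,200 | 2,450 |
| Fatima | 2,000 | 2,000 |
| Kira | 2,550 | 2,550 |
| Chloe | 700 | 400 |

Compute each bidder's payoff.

Bids in descending order: Kira 2,550; Dave 2,450; Fatima 2,000; Caleb 1,050; Chloe 400.
Kira has the top bid and wins; the price is the second-highest bid, 2,450.
Kira's payoff = 2,550 − 2,450 = 100. All other bidders lose, so their payoff is 0.

Caleb 0, Dave 0, Fatima 0, Kira 100, Chloe 0.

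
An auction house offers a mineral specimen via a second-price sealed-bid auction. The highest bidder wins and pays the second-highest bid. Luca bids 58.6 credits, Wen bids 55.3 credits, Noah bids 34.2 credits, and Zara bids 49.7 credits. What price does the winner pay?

Ranking the bids: Luca 58.6 credits, then Wen 55.3 credits, then Zara 49.7 credits, then Noah 34.2 credits.
Luca has the highest bid, so Luca wins.
The second-highest bid is 55.3 credits, so that is what Luca pays.

55.3 credits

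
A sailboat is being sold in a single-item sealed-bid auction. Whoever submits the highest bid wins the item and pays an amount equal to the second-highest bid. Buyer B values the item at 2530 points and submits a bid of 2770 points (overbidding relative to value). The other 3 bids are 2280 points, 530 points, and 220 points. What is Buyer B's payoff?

Payoff = 250 points.

Highest competing bid: 2280 points.
Buyer B's bid 2770 points is the highest overall, so Buyer B wins and pays the second-highest bid, 2280 points.
Payoff = value − price = 2530 points − 2280 points = 250 points.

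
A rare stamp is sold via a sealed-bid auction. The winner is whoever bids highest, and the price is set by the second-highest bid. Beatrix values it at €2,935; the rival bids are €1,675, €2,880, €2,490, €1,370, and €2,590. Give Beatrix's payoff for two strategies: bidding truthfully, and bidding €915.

(a) €55  (b) €0

The highest competing bid is €2,880.
Bidding truthfully at €2,935: Beatrix has the top bid, wins, and pays the second-highest bid €2,880. Payoff = €2,935 − €2,880 = €55.
Bidding €915: the top bid is €2,880 (a rival), so Beatrix loses. Payoff = €0.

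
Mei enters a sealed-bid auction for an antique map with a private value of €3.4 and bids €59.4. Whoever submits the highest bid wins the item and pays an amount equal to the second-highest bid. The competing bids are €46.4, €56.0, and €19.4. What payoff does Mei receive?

-€52.6

Highest competing bid: €56.0.
Mei's bid €59.4 is the highest overall, so Mei wins and pays the second-highest bid, €56.0.
Payoff = value − price = €3.4 − €56.0 = -€52.6.
Overbidding won the item at a price above value — truthful bidding would have avoided this loss.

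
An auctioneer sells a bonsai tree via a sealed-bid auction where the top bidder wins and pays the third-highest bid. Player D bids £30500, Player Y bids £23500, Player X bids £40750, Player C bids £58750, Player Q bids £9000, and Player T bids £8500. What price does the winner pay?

Sorted high to low: Player C £58750; Player X £40750; Player D £30500; Player Y £23500; Player Q £9000; Player T £8500.
Player C is the highest bidder, so Player C wins.
Under the third-price rule, the price is the third-highest bid: £30500.

The winner pays £30500.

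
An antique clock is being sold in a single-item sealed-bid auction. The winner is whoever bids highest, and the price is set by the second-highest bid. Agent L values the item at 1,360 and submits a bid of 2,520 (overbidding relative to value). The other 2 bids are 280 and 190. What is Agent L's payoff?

Highest competing bid: 280.
Agent L's bid 2,520 is the highest overall, so Agent L wins and pays the second-highest bid, 280.
Payoff = value − price = 1,360 − 280 = 1,080.

1,080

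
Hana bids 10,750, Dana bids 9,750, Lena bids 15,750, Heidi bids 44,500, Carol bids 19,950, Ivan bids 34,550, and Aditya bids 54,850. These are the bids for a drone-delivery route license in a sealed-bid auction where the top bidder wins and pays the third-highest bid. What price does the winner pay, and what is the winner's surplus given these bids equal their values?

Sorted high to low: Aditya 54,850, then Heidi 44,500, then Ivan 34,550, then Carol 19,950, then Lena 15,750, then Hana 10,750, then Dana 9,750.
Aditya is the highest bidder, so Aditya wins.
Under the third-price rule, the price is the third-highest bid: 34,550.
Surplus = 54,850 − 34,550 = 20,300.

The winner pays 34,550 for a surplus of 20,300.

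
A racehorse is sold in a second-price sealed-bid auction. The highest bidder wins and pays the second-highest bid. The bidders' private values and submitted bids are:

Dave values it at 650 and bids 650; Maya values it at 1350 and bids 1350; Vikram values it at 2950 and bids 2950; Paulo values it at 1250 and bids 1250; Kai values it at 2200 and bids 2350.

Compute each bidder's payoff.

Payoffs: Dave 0, Maya 0, Vikram 600, Paulo 0, Kai 0.

Ranking the bids: Vikram 2950, then Kai 2350, then Maya 1350, then Paulo 1250, then Dave 650.
Vikram has the top bid and wins; the price is the second-highest bid, 2350.
Vikram's payoff = 2950 − 2350 = 600. All other bidders lose, so their payoff is 0.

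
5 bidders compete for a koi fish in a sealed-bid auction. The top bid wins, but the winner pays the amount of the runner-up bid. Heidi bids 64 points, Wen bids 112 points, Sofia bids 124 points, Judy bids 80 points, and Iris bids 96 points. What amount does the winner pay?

Bids in descending order: Sofia 124 points > Wen 112 points > Iris 96 points > Judy 80 points > Heidi 64 points.
Sofia has the highest bid, so Sofia wins.
The second-highest bid is 112 points, so that is what Sofia pays.

112 points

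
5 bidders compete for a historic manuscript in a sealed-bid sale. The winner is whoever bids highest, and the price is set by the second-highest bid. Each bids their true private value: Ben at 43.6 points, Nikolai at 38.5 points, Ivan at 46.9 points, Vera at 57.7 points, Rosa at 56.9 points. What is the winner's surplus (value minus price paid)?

Sorted high to low: Vera 57.7 points > Rosa 56.9 points > Ivan 46.9 points > Ben 43.6 points > Nikolai 38.5 points.
Vera wins with the top bid and pays the second-highest, 56.9 points.
Surplus = 57.7 points − 56.9 points = 0.8 points.

Surplus = 0.8 points.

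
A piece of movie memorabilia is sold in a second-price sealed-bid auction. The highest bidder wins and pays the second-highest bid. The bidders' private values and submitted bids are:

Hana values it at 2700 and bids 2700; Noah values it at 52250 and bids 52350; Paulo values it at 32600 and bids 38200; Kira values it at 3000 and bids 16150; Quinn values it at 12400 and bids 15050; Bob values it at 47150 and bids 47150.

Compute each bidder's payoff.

Ordered from highest: Noah 52350, then Bob 47150, then Paulo 38200, then Kira 16150, then Quinn 15050, then Hana 2700.
Noah has the top bid and wins; the price is the second-highest bid, 47150.
Noah's payoff = 52250 − 47150 = 5100. All other bidders lose, so their payoff is 0.

Hana 0, Noah 5100, Paulo 0, Kira 0, Quinn 0, Bob 0.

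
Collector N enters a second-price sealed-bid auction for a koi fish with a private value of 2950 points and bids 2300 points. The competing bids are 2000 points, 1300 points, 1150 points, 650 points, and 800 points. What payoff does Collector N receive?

950 points

Highest competing bid: 2000 points.
Collector N's bid 2300 points is the highest overall, so Collector N wins and pays the second-highest bid, 2000 points.
Payoff = value − price = 2950 points − 2000 points = 950 points.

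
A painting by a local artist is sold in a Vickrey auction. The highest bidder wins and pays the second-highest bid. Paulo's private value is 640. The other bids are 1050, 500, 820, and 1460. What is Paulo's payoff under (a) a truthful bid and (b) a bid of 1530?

The highest competing bid is 1460.
Bidding truthfully at 640: the top bid is 1460 (a rival), so Paulo loses. Payoff = 0.
Bidding 1530: Paulo has the top bid, wins, and pays the second-highest bid 1460. Payoff = 640 − 1460 = -820.

(a) 0  (b) -820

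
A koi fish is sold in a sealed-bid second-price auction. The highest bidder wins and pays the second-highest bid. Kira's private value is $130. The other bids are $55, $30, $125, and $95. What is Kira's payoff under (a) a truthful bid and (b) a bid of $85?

The highest competing bid is $125.
Bidding truthfully at $130: Kira has the top bid, wins, and pays the second-highest bid $125. Payoff = $130 − $125 = $5.
Bidding $85: the top bid is $125 (a rival), so Kira loses. Payoff = $0.

(a) $5  (b) $0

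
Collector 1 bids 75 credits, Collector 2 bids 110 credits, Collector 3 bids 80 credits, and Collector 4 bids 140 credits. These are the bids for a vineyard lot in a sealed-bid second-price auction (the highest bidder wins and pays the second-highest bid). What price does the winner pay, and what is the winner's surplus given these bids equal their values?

Price 110 credits; surplus 30 credits.

Ranking the bids: Collector 4 140 credits > Collector 2 110 credits > Collector 3 80 credits > Collector 1 75 credits.
Collector 4 is the highest bidder, so Collector 4 wins.
Under the second-price rule, the price is the second-highest bid: 110 credits.
Surplus = 140 credits − 110 credits = 30 credits.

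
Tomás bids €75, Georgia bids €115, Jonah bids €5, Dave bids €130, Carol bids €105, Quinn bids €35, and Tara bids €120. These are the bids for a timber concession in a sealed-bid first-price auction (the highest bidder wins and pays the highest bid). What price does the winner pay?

Price paid: €130.

Sorted high to low: Dave €130; Tara €120; Georgia €115; Carol €105; Tomás €75; Quinn €35; Jonah €5.
Dave is the highest bidder, so Dave wins.
Under the first-price rule, the price is the highest bid: €130.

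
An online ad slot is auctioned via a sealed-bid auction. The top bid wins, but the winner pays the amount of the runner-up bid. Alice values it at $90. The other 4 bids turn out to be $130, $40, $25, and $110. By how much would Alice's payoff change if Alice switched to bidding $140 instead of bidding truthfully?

Change in payoff: -$40.

The highest competing bid is $130.
Bidding truthfully at $90: the top bid is $130 (a rival), so Alice loses. Payoff = $0.
Bidding $140: Alice has the top bid, wins, and pays the second-highest bid $130. Payoff = $90 − $130 = -$40.
Change = -$40 − $0 = -$40.
Deviating from a truthful bid can only lose payoff in a second-price auction — never gain.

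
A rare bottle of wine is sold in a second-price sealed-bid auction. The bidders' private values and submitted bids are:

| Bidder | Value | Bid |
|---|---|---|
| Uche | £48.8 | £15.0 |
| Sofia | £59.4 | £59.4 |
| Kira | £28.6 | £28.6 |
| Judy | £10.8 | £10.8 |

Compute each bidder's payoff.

Payoffs: Uche £0.0, Sofia £30.8, Kira £0.0, Judy £0.0.

Ordered from highest: Sofia £59.4; Kira £28.6; Uche £15.0; Judy £10.8.
Sofia has the top bid and wins; the price is the second-highest bid, £28.6.
Sofia's payoff = £59.4 − £28.6 = £30.8. All other bidders lose, so their payoff is 0.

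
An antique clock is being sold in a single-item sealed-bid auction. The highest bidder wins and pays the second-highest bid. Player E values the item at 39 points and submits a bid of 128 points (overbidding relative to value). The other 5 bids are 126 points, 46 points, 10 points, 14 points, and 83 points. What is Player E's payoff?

-87 points

Highest competing bid: 126 points.
Player E's bid 128 points is the highest overall, so Player E wins and pays the second-highest bid, 126 points.
Payoff = value − price = 39 points − 126 points = -87 points.
Overbidding won the item at a price above value — truthful bidding would have avoided this loss.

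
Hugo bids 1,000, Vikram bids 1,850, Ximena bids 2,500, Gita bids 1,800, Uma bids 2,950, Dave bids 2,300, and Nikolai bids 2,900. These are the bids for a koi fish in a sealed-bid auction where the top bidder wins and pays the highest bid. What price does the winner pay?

The winner pays 2,950.

Bids in descending order: Uma 2,950; Nikolai 2,900; Ximena 2,500; Dave 2,300; Vikram 1,850; Gita 1,800; Hugo 1,000.
Uma is the highest bidder, so Uma wins.
Under the first-price rule, the price is the highest bid: 2,950.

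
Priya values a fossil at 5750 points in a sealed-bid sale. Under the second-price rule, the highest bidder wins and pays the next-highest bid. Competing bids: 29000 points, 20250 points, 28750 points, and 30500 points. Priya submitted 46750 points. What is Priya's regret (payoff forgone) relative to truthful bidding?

Payoff forgone: 24750 points.

The highest competing bid is 30500 points.
Bidding truthfully at 5750 points: the top bid is 30500 points (a rival), so Priya loses. Payoff = 0 points.
Bidding 46750 points: Priya has the top bid, wins, and pays the second-highest bid 30500 points. Payoff = 5750 points − 30500 points = -24750 points.
Regret = truthful payoff − actual payoff = 0 points − -24750 points = 24750 points.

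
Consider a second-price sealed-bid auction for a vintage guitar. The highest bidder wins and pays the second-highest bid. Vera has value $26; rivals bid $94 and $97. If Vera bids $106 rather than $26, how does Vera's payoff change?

Change in payoff: -$71.

The highest competing bid is $97.
Bidding truthfully at $26: the top bid is $97 (a rival), so Vera loses. Payoff = $0.
Bidding $106: Vera has the top bid, wins, and pays the second-highest bid $97. Payoff = $26 − $97 = -$71.
Change = -$71 − $0 = -$71.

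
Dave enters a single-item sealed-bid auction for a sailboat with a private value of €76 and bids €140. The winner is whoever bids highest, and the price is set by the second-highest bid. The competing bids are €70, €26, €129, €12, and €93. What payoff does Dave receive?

Highest competing bid: €129.
Dave's bid €140 is the highest overall, so Dave wins and pays the second-highest bid, €129.
Payoff = value − price = €76 − €129 = -€53.
Overbidding won the item at a price above value — truthful bidding would have avoided this loss.

Payoff = -€53.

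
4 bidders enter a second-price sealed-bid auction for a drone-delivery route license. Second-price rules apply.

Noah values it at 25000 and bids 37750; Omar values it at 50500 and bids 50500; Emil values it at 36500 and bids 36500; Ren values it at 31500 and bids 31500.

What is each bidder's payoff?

Payoffs: Noah 0, Omar 12750, Emil 0, Ren 0.

Ordered from highest: Omar 50500, then Noah 37750, then Emil 36500, then Ren 31500.
Omar has the top bid and wins; the price is the second-highest bid, 37750.
Omar's payoff = 50500 − 37750 = 12750. All other bidders lose, so their payoff is 0.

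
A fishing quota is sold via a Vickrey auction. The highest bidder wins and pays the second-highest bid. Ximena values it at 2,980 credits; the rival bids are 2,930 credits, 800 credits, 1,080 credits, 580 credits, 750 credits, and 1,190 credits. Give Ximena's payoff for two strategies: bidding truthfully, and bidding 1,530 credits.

The highest competing bid is 2,930 credits.
Bidding truthfully at 2,980 credits: Ximena has the top bid, wins, and pays the second-highest bid 2,930 credits. Payoff = 2,980 credits − 2,930 credits = 50 credits.
Bidding 1,530 credits: the top bid is 2,930 credits (a rival), so Ximena loses. Payoff = 0 credits.
Deviating from a truthful bid can only lose payoff in a second-price auction — never gain.

Truthful: 50 credits; alternative: 0 credits.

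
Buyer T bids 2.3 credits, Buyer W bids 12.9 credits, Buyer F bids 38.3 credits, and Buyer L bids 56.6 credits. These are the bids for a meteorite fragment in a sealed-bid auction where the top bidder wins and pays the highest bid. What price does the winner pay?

Bids in descending order: Buyer L 56.6 credits > Buyer F 38.3 credits > Buyer W 12.9 credits > Buyer T 2.3 credits.
Buyer L is the highest bidder, so Buyer L wins.
Under the first-price rule, the price is the highest bid: 56.6 credits.

56.6 credits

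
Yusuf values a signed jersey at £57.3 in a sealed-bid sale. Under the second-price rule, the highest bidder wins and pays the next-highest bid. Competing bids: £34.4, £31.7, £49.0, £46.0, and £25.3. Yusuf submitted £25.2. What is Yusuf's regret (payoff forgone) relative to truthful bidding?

Payoff forgone: £8.3.

The highest competing bid is £49.0.
Bidding truthfully at £57.3: Yusuf has the top bid, wins, and pays the second-highest bid £49.0. Payoff = £57.3 − £49.0 = £8.3.
Bidding £25.2: the top bid is £49.0 (a rival), so Yusuf loses. Payoff = £0.0.
Regret = truthful payoff − actual payoff = £8.3 − £0.0 = £8.3.
This is the dominant-strategy logic: truthful bidding weakly beats any alternative.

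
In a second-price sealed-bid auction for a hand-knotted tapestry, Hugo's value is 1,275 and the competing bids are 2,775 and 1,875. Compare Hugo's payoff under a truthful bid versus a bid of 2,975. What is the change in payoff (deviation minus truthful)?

The highest competing bid is 2,775.
Bidding truthfully at 1,275: the top bid is 2,775 (a rival), so Hugo loses. Payoff = 0.
Bidding 2,975: Hugo has the top bid, wins, and pays the second-highest bid 2,775. Payoff = 1,275 − 2,775 = -1,500.
Change = -1,500 − 0 = -1,500.

Payoff change: -1,500.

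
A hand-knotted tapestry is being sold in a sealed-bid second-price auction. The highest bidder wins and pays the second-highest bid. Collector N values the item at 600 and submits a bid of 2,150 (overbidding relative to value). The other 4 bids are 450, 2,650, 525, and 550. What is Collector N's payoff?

Highest competing bid: 2,650.
Collector N's bid 2,150 is not the highest, so Collector N loses, pays nothing, and earns zero payoff.

Payoff = 0.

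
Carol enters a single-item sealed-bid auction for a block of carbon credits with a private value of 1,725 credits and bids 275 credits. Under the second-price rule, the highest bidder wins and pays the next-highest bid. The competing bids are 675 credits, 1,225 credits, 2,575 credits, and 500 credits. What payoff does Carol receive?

Highest competing bid: 2,575 credits.
Carol's bid 275 credits is not the highest, so Carol loses, pays nothing, and earns zero payoff.

0 credits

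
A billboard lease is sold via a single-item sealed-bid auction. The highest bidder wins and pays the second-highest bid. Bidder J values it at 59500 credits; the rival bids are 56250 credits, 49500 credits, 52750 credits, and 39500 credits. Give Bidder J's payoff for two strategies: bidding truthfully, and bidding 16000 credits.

The highest competing bid is 56250 credits.
Bidding truthfully at 59500 credits: Bidder J has the top bid, wins, and pays the second-highest bid 56250 credits. Payoff = 59500 credits − 56250 credits = 3250 credits.
Bidding 16000 credits: the top bid is 56250 credits (a rival), so Bidder J loses. Payoff = 0 credits.

Truthful: 3250 credits; alternative: 0 credits.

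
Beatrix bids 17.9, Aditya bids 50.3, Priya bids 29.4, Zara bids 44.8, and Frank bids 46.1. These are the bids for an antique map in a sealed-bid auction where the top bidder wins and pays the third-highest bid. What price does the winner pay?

Ordered from highest: Aditya 50.3, then Frank 46.1, then Zara 44.8, then Priya 29.4, then Beatrix 17.9.
Aditya is the highest bidder, so Aditya wins.
Under the third-price rule, the price is the third-highest bid: 44.8.

44.8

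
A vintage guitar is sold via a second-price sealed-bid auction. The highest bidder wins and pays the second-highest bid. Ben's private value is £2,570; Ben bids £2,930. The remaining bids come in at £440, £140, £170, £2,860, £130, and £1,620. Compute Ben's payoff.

Ben's payoff: -£290.

Highest competing bid: £2,860.
Ben's bid £2,930 is the highest overall, so Ben wins and pays the second-highest bid, £2,860.
Payoff = value − price = £2,570 − £2,860 = -£290.
Overbidding won the item at a price above value — truthful bidding would have avoided this loss.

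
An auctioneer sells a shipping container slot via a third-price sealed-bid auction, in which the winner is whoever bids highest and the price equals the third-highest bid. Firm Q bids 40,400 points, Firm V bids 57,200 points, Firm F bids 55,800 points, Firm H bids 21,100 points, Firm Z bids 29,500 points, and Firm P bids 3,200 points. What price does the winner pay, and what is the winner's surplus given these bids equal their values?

The winner pays 40,400 points for a surplus of 16,800 points.

Sorted high to low: Firm V 57,200 points > Firm F 55,800 points > Firm Q 40,400 points > Firm Z 29,500 points > Firm H 21,100 points > Firm P 3,200 points.
Firm V is the highest bidder, so Firm V wins.
Under the third-price rule, the price is the third-highest bid: 40,400 points.
Surplus = 57,200 points − 40,400 points = 16,800 points.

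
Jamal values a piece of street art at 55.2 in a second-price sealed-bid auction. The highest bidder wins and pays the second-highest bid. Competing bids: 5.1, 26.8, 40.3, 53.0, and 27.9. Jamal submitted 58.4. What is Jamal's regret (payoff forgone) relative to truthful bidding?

The highest competing bid is 53.0.
Bidding truthfully at 55.2: Jamal has the top bid, wins, and pays the second-highest bid 53.0. Payoff = 55.2 − 53.0 = 2.2.
Bidding 58.4: Jamal has the top bid, wins, and pays the second-highest bid 53.0. Payoff = 55.2 − 53.0 = 2.2.
Regret = truthful payoff − actual payoff = 2.2 − 2.2 = 0.0.

Payoff forgone: 0.0.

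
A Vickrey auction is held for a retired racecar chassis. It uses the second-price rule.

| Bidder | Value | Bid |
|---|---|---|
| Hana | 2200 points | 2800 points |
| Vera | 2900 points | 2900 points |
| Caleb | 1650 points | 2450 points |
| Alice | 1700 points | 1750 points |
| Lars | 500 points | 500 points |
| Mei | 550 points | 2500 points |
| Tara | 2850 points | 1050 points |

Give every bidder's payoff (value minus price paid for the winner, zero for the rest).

Hana 0 points, Vera 100 points, Caleb 0 points, Alice 0 points, Lars 0 points, Mei 0 points, Tara 0 points.

Ranking the bids: Vera 2900 points > Hana 2800 points > Mei 2500 points > Caleb 2450 points > Alice 1750 points > Tara 1050 points > Lars 500 points.
Vera has the top bid and wins; the price is the second-highest bid, 2800 points.
Vera's payoff = 2900 points − 2800 points = 100 points. All other bidders lose, so their payoff is 0.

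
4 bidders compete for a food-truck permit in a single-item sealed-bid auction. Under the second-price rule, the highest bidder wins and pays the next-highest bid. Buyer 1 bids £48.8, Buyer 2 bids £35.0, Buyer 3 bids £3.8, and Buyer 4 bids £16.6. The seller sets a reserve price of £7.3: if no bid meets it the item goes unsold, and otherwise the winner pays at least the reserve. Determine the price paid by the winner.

Ordered from highest: Buyer 1 £48.8; Buyer 2 £35.0; Buyer 4 £16.6; Buyer 3 £3.8.
Buyer 1 has the highest bid, so Buyer 1 wins.
The second-highest bid is £35.0, which exceeds the reserve, so that sets the price.

The winner pays £35.0.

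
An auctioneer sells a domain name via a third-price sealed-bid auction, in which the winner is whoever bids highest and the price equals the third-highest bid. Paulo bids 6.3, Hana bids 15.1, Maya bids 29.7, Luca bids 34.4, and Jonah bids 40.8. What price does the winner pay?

Sorted high to low: Jonah 40.8 > Luca 34.4 > Maya 29.7 > Hana 15.1 > Paulo 6.3.
Jonah is the highest bidder, so Jonah wins.
Under the third-price rule, the price is the third-highest bid: 29.7.

29.7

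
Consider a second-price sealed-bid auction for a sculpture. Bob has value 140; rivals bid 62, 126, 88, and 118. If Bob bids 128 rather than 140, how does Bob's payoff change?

0

The highest competing bid is 126.
Bidding truthfully at 140: Bob has the top bid, wins, and pays the second-highest bid 126. Payoff = 140 − 126 = 14.
Bidding 128: Bob has the top bid, wins, and pays the second-highest bid 126. Payoff = 140 − 126 = 14.
Change = 14 − 14 = 0.
The bid only affects whether you win, not the price — here both bids land on the same side of the top rival bid, so the deviation is payoff-neutral.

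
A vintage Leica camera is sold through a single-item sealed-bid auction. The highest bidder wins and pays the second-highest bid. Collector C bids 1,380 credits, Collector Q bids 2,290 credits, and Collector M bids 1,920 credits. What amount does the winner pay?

1,920 credits

Sorted high to low: Collector Q 2,290 credits, then Collector M 1,920 credits, then Collector C 1,380 credits.
Collector Q has the highest bid, so Collector Q wins.
The second-highest bid is 1,920 credits, so that is what Collector Q pays.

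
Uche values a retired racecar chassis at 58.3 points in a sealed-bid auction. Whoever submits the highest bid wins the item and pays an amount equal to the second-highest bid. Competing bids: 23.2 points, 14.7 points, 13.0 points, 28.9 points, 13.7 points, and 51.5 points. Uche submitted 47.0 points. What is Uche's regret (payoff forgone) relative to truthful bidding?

The highest competing bid is 51.5 points.
Bidding truthfully at 58.3 points: Uche has the top bid, wins, and pays the second-highest bid 51.5 points. Payoff = 58.3 points − 51.5 points = 6.8 points.
Bidding 47.0 points: the top bid is 51.5 points (a rival), so Uche loses. Payoff = 0.0 points.
Regret = truthful payoff − actual payoff = 6.8 points − 0.0 points = 6.8 points.
This is the dominant-strategy logic: truthful bidding weakly beats any alternative.

6.8 points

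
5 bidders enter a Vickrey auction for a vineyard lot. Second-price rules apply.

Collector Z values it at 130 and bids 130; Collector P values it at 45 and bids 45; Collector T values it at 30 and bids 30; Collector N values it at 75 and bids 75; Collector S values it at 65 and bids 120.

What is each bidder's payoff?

Payoffs: Collector Z 10, Collector P 0, Collector T 0, Collector N 0, Collector S 0.

Ordered from highest: Collector Z 130 > Collector S 120 > Collector N 75 > Collector P 45 > Collector T 30.
Collector Z has the top bid and wins; the price is the second-highest bid, 120.
Collector Z's payoff = 130 − 120 = 10. All other bidders lose, so their payoff is 0.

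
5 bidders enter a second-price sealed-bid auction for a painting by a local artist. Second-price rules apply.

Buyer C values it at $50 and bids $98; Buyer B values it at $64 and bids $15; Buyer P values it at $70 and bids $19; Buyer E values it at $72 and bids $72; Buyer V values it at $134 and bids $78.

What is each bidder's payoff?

Ordered from highest: Buyer C $98; Buyer V $78; Buyer E $72; Buyer P $19; Buyer B $15.
Buyer C has the top bid and wins; the price is the second-highest bid, $78.
Buyer C's payoff = $50 − $78 = -$28. All other bidders lose, so their payoff is 0.

Payoffs: Buyer C -$28, Buyer B $0, Buyer P $0, Buyer E $0, Buyer V $0.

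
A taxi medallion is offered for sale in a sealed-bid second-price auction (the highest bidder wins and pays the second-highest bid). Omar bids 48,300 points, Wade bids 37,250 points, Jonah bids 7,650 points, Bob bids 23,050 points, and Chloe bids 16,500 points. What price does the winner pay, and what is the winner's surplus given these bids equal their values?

Ranking the bids: Omar 48,300 points, then Wade 37,250 points, then Bob 23,050 points, then Chloe 16,500 points, then Jonah 7,650 points.
Omar is the highest bidder, so Omar wins.
Under the second-price rule, the price is the second-highest bid: 37,250 points.
Surplus = 48,300 points − 37,250 points = 11,050 points.

Price 37,250 points; surplus 11,050 points.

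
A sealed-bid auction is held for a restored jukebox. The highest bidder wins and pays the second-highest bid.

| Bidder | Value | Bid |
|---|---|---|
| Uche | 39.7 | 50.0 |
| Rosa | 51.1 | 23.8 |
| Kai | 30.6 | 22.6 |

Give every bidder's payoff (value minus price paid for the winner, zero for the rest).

Ranking the bids: Uche 50.0; Rosa 23.8; Kai 22.6.
Uche has the top bid and wins; the price is the second-highest bid, 23.8.
Uche's payoff = 39.7 − 23.8 = 15.9. All other bidders lose, so their payoff is 0.

Payoffs: Uche 15.9, Rosa 0.0, Kai 0.0.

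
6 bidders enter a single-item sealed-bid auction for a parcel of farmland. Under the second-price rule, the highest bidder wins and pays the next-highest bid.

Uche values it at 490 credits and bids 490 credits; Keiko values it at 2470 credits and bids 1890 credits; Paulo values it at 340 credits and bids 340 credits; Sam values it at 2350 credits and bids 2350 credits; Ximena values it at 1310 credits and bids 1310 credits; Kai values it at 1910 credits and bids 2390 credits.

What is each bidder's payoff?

Ordered from highest: Kai 2390 credits, then Sam 2350 credits, then Keiko 1890 credits, then Ximena 1310 credits, then Uche 490 credits, then Paulo 340 credits.
Kai has the top bid and wins; the price is the second-highest bid, 2350 credits.
Kai's payoff = 1910 credits − 2350 credits = -440 credits. All other bidders lose, so their payoff is 0.

Uche 0 credits, Keiko 0 credits, Paulo 0 credits, Sam 0 credits, Ximena 0 credits, Kai -440 credits.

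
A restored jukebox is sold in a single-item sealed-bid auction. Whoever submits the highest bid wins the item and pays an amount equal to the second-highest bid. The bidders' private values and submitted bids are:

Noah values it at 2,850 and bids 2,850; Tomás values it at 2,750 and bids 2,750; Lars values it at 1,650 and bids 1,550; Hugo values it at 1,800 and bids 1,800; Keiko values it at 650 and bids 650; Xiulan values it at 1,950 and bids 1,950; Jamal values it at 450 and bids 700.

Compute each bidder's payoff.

Noah 100, Tomás 0, Lars 0, Hugo 0, Keiko 0, Xiulan 0, Jamal 0.

Bids in descending order: Noah 2,850 > Tomás 2,750 > Xiulan 1,950 > Hugo 1,800 > Lars 1,550 > Jamal 700 > Keiko 650.
Noah has the top bid and wins; the price is the second-highest bid, 2,750.
Noah's payoff = 2,850 − 2,750 = 100. All other bidders lose, so their payoff is 0.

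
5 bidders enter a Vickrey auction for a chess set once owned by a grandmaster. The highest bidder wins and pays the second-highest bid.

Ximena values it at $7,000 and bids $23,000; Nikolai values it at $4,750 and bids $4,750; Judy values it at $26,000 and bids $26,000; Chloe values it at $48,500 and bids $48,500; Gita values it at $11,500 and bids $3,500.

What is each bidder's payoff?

Ximena $0, Nikolai $0, Judy $0, Chloe $22,500, Gita $0.

Ordered from highest: Chloe $48,500; Judy $26,000; Ximena $23,000; Nikolai $4,750; Gita $3,500.
Chloe has the top bid and wins; the price is the second-highest bid, $26,000.
Chloe's payoff = $48,500 − $26,000 = $22,500. All other bidders lose, so their payoff is 0.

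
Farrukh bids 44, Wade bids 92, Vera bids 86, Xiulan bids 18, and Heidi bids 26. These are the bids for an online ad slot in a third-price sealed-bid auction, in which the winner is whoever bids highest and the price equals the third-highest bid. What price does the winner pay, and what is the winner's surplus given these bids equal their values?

Sorted high to low: Wade 92, then Vera 86, then Farrukh 44, then Heidi 26, then Xiulan 18.
Wade is the highest bidder, so Wade wins.
Under the third-price rule, the price is the third-highest bid: 44.
Surplus = 92 − 44 = 48.

Price 44; surplus 48.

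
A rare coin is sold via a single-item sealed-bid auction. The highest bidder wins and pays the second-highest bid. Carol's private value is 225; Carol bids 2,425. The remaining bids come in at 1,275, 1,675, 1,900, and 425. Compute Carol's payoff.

Highest competing bid: 1,900.
Carol's bid 2,425 is the highest overall, so Carol wins and pays the second-highest bid, 1,900.
Payoff = value − price = 225 − 1,900 = -1,675.
Overbidding won the item at a price above value — truthful bidding would have avoided this loss.

Carol's payoff: -1,675.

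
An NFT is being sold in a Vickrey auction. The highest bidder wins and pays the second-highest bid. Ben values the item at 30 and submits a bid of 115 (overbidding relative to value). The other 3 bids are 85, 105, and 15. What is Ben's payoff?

Payoff = -75.

Highest competing bid: 105.
Ben's bid 115 is the highest overall, so Ben wins and pays the second-highest bid, 105.
Payoff = value − price = 30 − 105 = -75.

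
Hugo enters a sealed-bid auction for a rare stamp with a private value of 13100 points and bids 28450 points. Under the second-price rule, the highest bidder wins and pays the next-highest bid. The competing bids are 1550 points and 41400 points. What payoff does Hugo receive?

Payoff = 0 points.

Highest competing bid: 41400 points.
Hugo's bid 28450 points is not the highest, so Hugo loses, pays nothing, and earns zero payoff.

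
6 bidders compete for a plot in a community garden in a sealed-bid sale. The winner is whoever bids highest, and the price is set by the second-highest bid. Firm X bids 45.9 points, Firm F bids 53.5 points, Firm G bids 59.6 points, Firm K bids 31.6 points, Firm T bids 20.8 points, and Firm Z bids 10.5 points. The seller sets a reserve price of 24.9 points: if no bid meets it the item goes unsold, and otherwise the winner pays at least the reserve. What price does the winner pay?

Price paid: 53.5 points.

Bids in descending order: Firm G 59.6 points > Firm F 53.5 points > Firm X 45.9 points > Firm K 31.6 points > Firm T 20.8 points > Firm Z 10.5 points.
Firm G has the highest bid, so Firm G wins.
The second-highest bid is 53.5 points, which exceeds the reserve, so that sets the price.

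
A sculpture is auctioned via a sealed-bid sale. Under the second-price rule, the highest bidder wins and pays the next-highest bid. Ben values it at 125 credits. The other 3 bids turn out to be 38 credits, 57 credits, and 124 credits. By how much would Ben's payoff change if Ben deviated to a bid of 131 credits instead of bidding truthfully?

Payoff change: 0 credits.

The highest competing bid is 124 credits.
Bidding truthfully at 125 credits: Ben has the top bid, wins, and pays the second-highest bid 124 credits. Payoff = 125 credits − 124 credits = 1 credits.
Bidding 131 credits: Ben has the top bid, wins, and pays the second-highest bid 124 credits. Payoff = 125 credits − 124 credits = 1 credits.
Change = 1 credits − 1 credits = 0 credits.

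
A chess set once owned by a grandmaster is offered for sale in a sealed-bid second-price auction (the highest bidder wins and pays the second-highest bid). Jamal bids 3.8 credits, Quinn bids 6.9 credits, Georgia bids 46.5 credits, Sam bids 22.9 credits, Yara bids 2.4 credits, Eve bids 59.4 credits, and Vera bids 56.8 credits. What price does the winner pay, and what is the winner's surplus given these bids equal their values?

Ordered from highest: Eve 59.4 credits > Vera 56.8 credits > Georgia 46.5 credits > Sam 22.9 credits > Quinn 6.9 credits > Jamal 3.8 credits > Yara 2.4 credits.
Eve is the highest bidder, so Eve wins.
Under the second-price rule, the price is the second-highest bid: 56.8 credits.
Surplus = 59.4 credits − 56.8 credits = 2.6 credits.

Price 56.8 credits; surplus 2.6 credits.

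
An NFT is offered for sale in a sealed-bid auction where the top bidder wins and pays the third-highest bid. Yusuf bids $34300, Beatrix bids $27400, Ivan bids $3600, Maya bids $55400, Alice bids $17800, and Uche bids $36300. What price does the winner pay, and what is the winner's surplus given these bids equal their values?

Price $34300; surplus $21100.

Bids in descending order: Maya $55400 > Uche $36300 > Yusuf $34300 > Beatrix $27400 > Alice $17800 > Ivan $3600.
Maya is the highest bidder, so Maya wins.
Under the third-price rule, the price is the third-highest bid: $34300.
Surplus = $55400 − $34300 = $21100.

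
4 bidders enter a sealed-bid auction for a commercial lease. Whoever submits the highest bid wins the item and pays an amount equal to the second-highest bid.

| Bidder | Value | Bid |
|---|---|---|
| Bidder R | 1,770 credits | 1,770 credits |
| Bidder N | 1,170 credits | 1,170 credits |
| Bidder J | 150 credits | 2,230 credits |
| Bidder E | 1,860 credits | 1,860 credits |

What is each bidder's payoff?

Bidder R 0 credits, Bidder N 0 credits, Bidder J -1,710 credits, Bidder E 0 credits.

Ranking the bids: Bidder J 2,230 credits, then Bidder E 1,860 credits, then Bidder R 1,770 credits, then Bidder N 1,170 credits.
Bidder J has the top bid and wins; the price is the second-highest bid, 1,860 credits.
Bidder J's payoff = 150 credits − 1,860 credits = -1,710 credits. All other bidders lose, so their payoff is 0.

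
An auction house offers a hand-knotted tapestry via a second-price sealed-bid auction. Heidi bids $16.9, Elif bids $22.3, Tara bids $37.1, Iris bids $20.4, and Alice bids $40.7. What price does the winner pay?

Price paid: $37.1.

Ranking the bids: Alice $40.7, then Tara $37.1, then Elif $22.3, then Iris $20.4, then Heidi $16.9.
Alice has the highest bid, so Alice wins.
The second-highest bid is $37.1, so that is what Alice pays.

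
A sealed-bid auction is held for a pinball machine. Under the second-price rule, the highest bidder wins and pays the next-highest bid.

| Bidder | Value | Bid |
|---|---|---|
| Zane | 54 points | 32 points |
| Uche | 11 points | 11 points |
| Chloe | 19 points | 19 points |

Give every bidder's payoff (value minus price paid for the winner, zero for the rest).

Zane 35 points, Uche 0 points, Chloe 0 points.

Sorted high to low: Zane 32 points > Chloe 19 points > Uche 11 points.
Zane has the top bid and wins; the price is the second-highest bid, 19 points.
Zane's payoff = 54 points − 19 points = 35 points. All other bidders lose, so their payoff is 0.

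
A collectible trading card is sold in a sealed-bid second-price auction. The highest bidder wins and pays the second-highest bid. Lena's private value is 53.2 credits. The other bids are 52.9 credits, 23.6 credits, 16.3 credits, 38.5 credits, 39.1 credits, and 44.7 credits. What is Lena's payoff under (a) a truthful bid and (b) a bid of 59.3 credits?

The highest competing bid is 52.9 credits.
Bidding truthfully at 53.2 credits: Lena has the top bid, wins, and pays the second-highest bid 52.9 credits. Payoff = 53.2 credits − 52.9 credits = 0.3 credits.
Bidding 59.3 credits: Lena has the top bid, wins, and pays the second-highest bid 52.9 credits. Payoff = 53.2 credits − 52.9 credits = 0.3 credits.
The bid only affects whether you win, not the price — here both bids land on the same side of the top rival bid, so the deviation is payoff-neutral.

Truthful: 0.3 credits; alternative: 0.3 credits.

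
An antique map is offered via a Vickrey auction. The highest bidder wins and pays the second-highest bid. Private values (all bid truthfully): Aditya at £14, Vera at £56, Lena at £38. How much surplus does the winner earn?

Ranking the bids: Vera £56; Lena £38; Aditya £14.
Vera wins with the top bid and pays the second-highest, £38.
Surplus = £56 − £38 = £18.

Winner's surplus: £18.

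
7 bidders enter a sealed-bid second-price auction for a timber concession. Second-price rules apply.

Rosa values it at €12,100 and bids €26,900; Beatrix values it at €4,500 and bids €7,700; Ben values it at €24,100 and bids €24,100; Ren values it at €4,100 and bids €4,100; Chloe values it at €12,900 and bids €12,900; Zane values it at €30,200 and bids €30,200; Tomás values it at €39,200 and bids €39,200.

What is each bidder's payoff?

Ordered from highest: Tomás €39,200; Zane €30,200; Rosa €26,900; Ben €24,100; Chloe €12,900; Beatrix €7,700; Ren €4,100.
Tomás has the top bid and wins; the price is the second-highest bid, €30,200.
Tomás's payoff = €39,200 − €30,200 = €9,000. All other bidders lose, so their payoff is 0.

Rosa €0, Beatrix €0, Ben €0, Ren €0, Chloe €0, Zane €0, Tomás €9,000.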